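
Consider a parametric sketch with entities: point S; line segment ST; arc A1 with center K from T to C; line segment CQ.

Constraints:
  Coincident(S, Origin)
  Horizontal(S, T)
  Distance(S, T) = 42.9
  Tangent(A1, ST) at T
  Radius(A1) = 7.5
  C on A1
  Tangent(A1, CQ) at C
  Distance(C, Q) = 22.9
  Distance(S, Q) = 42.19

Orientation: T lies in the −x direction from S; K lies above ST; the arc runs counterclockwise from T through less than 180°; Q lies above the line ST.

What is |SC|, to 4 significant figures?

36.05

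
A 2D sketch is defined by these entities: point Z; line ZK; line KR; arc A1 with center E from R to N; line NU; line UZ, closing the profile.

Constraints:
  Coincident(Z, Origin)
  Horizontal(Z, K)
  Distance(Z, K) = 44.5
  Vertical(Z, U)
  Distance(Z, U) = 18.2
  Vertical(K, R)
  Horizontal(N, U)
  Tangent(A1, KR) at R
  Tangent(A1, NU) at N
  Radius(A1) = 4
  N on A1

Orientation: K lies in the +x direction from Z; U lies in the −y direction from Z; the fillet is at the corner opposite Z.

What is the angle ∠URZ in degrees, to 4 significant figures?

22.83°

The virtual corner opposite Z is at (44.50, -18.20). Since A1 is tangent to KR there, ER ⟂ KR and the tangent condition forces EN to be normal to NU, with radius 4.0, so the center E sits 4.0 in from both sides at E = (40.50, -14.20). That places the tangent points at R = (44.50, -14.20) on KR and N = (40.50, -18.20) on NU. Then cos ∠URZ = RU·RZ / (|RU||RZ|), giving 22.83°.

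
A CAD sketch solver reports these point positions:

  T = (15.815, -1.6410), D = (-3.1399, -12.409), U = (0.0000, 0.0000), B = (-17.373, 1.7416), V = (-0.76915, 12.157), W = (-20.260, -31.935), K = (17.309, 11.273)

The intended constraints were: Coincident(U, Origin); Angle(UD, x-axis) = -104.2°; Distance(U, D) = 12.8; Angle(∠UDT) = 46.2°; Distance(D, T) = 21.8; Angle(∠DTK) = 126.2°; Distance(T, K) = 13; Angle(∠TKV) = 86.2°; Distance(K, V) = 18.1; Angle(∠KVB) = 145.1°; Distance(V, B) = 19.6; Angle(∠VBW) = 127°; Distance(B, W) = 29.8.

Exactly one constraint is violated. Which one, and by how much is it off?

Distance(B, W) = 29.8 — off by 4.00.

U = (0.00, 0.00) ✓; UD at -104.2° ✓; |UD| = 12.80 ✓; ∠UDT = 46.20° ✓; |DT| = 21.80 ✓; ∠DTK = 126.2° ✓; |TK| = 13.00 ✓; ∠TKV = 86.20° ✓; |KV| = 18.10 ✓; ∠KVB = 145.1° ✓; |VB| = 19.60 ✓; ∠VBW = 127.0° ✓; |BW| = 33.80 ✗.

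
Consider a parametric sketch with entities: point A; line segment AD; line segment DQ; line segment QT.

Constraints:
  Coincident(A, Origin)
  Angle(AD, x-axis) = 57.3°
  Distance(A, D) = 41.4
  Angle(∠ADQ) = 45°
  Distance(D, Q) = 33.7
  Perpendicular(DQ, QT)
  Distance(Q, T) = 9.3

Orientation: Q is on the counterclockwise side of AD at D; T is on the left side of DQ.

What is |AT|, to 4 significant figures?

20.46

∠ADQ = 45.0°, so DQ runs at 57.3° + (180° − 45.0°) = 192.3° from the x-axis; with |DQ| = 33.7, Q = D + 33.7·(cos 192.3°, sin 192.3°) = (-10.56, 27.66). The perpendicularity gives QT at right angles to DQ; with |QT| = 9.3 on the left of DQ, T = Q + 9.3·(0.2130, -0.9770) = (-8.579, 18.57). Then |AT| = |T − A| = 20.46.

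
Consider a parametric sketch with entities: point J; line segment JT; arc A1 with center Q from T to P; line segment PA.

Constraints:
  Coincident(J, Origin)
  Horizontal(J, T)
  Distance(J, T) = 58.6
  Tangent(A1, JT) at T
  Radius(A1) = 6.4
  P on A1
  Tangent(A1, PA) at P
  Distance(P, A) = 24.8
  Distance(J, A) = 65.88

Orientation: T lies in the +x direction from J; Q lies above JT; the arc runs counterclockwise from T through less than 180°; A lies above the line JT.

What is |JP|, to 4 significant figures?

65.25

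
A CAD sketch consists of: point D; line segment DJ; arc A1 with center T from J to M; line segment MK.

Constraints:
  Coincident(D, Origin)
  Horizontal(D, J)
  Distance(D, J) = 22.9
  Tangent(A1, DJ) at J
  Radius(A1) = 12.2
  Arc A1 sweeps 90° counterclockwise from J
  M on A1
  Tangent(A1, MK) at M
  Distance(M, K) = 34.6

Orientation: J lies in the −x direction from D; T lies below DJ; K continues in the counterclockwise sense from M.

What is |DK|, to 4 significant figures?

58.50

D is at the origin; D and J share the same y with |DJ| = 22.9 and J on the −x side, so J = (-22.90, 0.000). A1 meets DJ tangentially, so TJ is at right angles to DJ, so T = J + (0, -12.2) = (-22.90, -12.20). On A1, J sits at bearing 90° from T; a 90° counterclockwise sweep puts M at bearing 180°, so M = T + 12.2·(cos 180°, sin 180°) = (-35.10, -12.20). A1 meets MK tangentially, so TM is at right angles to MK, so MK runs along (−sin 180°, cos 180°); with |MK| = 34.6, K = (-35.10, -46.80). Then |DK| = |K − D| = 58.50.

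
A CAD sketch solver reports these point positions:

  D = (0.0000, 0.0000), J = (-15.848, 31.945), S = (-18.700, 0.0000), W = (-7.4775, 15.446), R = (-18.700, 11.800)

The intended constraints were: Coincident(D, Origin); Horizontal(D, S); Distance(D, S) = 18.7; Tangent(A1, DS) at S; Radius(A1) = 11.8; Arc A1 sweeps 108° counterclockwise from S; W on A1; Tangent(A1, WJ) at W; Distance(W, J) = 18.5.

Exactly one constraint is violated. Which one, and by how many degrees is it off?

Tangent(A1, WJ) at W — off by 8.90°.

D = (0.00, 0.00) ✓; D.y = 0.00, S.y = 0.00 ✓; |DS| = 18.70 ✓; ∠(RS, SD) = 90.00° ✓; |RS| = 11.80 ✓; bearing(R→W) − bearing(R→S) = 108.0° ✓; |RW| = 11.80 ✓; ∠(RW, WJ) = 81.10° ✗; |WJ| = 18.50 ✓.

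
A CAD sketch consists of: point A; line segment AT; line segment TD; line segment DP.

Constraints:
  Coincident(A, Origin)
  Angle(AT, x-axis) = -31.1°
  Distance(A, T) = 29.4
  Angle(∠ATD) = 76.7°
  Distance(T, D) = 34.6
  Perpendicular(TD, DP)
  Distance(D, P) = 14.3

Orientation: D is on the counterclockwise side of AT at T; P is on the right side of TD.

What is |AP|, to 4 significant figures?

51.15

A is at the origin; AT runs at -31.1° with length 29.4, so T = 29.4·(cos -31.1°, sin -31.1°) = (25.17, -15.19). ∠ATD = 76.7°, so TD runs at -31.1° + (180° − 76.7°) = 72.20° from the x-axis; with |TD| = 34.6, D = T + 34.6·(cos 72.20°, sin 72.20°) = (35.75, 17.76). The perpendicularity gives DP at right angles to TD; with |DP| = 14.3 on the right of TD, P = D + 14.3·(0.9521, -0.3057) = (49.37, 13.39). Then |AP| = |P − A| = 51.15.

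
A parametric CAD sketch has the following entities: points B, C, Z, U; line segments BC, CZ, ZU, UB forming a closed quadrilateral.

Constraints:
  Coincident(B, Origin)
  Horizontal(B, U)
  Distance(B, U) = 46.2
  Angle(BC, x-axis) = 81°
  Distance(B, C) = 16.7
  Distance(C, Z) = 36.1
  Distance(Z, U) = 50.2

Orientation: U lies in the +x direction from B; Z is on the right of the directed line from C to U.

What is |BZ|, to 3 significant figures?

19.5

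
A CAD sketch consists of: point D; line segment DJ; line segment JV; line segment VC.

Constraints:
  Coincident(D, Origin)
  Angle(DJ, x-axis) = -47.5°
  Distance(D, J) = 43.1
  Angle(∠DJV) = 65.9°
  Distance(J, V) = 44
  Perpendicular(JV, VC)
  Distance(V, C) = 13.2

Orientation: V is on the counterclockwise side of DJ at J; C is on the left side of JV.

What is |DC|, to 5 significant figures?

37.155

D is at the origin; DJ runs at -47.5° with length 43.1, so J = 43.1·(cos -47.5°, sin -47.5°) = (29.118, -31.777). ∠DJV = 65.9°, so JV runs at -47.5° + (180° − 65.9°) = 66.600° from the x-axis; with |JV| = 44.0, V = J + 44.0·(cos 66.600°, sin 66.600°) = (46.592, 8.6046). JV ⟂ VC; with |VC| = 13.2 on the left of JV, C = V + 13.2·(-0.91775, 0.39715) = (34.478, 13.847). Then |DC| = |C − D| = 37.155.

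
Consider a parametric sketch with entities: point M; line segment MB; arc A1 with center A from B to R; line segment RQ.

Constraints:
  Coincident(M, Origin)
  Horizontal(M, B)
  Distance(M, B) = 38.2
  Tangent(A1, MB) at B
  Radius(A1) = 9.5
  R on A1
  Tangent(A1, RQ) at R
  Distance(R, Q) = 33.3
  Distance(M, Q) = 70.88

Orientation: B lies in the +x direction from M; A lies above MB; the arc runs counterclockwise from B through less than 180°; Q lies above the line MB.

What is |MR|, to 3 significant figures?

47.0

Checks: |AB| = 9.500 ✓; |AR| = 9.500 ✓; ∠(AR, RQ) = 90.00° ✓; |RQ| = 33.30 ✓; |MQ| = 70.88 ✓.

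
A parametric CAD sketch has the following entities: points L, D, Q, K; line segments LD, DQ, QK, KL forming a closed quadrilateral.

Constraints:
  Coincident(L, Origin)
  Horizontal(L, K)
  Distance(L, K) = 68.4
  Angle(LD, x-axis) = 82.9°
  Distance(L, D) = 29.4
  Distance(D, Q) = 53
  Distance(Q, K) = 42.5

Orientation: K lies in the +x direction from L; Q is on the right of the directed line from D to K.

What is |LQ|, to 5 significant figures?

34.083

Checks: |DQ| = 53.00 ✓; |QK| = 42.50 ✓.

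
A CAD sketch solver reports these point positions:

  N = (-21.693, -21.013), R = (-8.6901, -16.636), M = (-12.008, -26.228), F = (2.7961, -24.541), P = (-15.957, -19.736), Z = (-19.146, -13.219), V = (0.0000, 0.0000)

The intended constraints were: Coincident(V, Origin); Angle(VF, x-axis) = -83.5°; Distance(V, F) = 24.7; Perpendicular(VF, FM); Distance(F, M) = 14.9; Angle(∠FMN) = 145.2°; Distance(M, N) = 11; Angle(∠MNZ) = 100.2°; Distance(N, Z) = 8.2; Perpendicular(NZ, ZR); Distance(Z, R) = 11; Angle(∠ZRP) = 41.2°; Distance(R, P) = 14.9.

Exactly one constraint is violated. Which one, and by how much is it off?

Distance(R, P) = 14.9 — off by 7.00.

V = (0.00, 0.00) ✓; VF at -83.50° ✓; |VF| = 24.70 ✓; ∠(VF, FM) = 90.00° ✓; |FM| = 14.90 ✓; ∠FMN = 145.2° ✓; |MN| = 11.00 ✓; ∠MNZ = 100.2° ✓; |NZ| = 8.200 ✓; ∠(NZ, ZR) = 90.00° ✓; |ZR| = 11.00 ✓; ∠ZRP = 41.20° ✓; |RP| = 7.900 ✗.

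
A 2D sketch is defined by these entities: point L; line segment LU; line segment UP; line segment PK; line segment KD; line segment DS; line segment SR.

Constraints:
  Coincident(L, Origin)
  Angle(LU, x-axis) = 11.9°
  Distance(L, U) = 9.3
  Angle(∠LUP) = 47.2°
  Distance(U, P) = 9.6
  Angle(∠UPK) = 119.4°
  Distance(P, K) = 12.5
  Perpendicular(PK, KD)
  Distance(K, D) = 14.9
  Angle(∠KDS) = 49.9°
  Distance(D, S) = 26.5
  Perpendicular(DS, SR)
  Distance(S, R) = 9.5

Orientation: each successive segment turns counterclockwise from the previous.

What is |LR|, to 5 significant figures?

16.750

L is at the origin; LU runs at 11.9° with length 9.3, so U = (9.1001, 1.9177). ∠LUP = 47.2° gives UP at 144.70° from the x-axis; with |UP| = 9.6, P = (1.2652, 7.4651). ∠UPK = 119.4° gives PK at -154.70° from the x-axis; with |PK| = 12.5, K = (-10.036, 2.1232). PK ⟂ KD, so KD runs at -64.700°; with |KD| = 14.9, D = (-3.6682, -11.348). ∠KDS = 49.9° gives DS at 65.400° from the x-axis; with |DS| = 26.5, S = (7.3633, 12.747). The perpendicularity gives SR at right angles to DS, so SR runs at 155.40°; with |SR| = 9.5, R = (-1.2745, 16.702). Then |LR| = |R − L| = 16.750.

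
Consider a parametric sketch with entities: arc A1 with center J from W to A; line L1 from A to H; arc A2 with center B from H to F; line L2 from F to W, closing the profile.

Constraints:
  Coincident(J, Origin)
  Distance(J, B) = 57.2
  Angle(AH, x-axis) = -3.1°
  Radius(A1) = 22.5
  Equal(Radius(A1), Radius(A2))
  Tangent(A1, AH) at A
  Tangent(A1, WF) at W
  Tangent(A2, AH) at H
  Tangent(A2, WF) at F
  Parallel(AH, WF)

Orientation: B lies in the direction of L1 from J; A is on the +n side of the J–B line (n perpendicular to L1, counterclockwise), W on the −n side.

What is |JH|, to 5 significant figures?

61.466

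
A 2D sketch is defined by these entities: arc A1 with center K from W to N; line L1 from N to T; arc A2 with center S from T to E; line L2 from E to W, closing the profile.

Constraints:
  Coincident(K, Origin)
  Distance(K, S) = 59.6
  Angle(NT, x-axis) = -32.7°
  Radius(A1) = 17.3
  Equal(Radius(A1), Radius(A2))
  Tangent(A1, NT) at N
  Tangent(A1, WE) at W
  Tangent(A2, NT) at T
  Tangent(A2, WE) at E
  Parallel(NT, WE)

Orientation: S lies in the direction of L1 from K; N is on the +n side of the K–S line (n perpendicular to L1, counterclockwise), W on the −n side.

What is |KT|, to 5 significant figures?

62.060

The slot axis is L1's direction at -32.7°, so u = (cos -32.7°, sin -32.7°) = (0.84151, -0.54024) and n = (−sin -32.7°, cos -32.7°) = (0.54024, 0.84151). K is at the origin and S lies 59.6 along u from K, so S = 59.6·u = (50.154, -32.198). Tangency of A1 to both parallel lines with radius 17.3 puts N and W at K ± 17.3·n: N = (9.3462, 14.558), W = (-9.3462, -14.558). Equal radii place T and E the same way about S: T = S + 17.3·n = (59.500, -17.640), E = S − 17.3·n = (40.808, -46.756). Then |KT| = |T − K| = 62.060.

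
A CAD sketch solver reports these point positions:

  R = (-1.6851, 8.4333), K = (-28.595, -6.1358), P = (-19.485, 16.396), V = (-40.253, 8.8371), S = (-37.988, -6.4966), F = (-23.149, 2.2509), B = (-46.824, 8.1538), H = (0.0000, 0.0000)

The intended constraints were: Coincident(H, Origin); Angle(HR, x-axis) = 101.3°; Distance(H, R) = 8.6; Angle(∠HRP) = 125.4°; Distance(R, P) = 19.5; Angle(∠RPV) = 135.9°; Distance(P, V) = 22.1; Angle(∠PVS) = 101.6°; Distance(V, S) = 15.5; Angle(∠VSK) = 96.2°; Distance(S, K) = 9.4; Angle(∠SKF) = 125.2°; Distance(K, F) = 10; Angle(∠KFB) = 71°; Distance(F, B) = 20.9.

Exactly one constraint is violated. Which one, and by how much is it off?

Distance(F, B) = 20.9 — off by 3.50.

H = (0.00, 0.00) ✓; HR at 101.3° ✓; |HR| = 8.600 ✓; ∠HRP = 125.4° ✓; |RP| = 19.50 ✓; ∠RPV = 135.9° ✓; |PV| = 22.10 ✓; ∠PVS = 101.6° ✓; |VS| = 15.50 ✓; ∠VSK = 96.20° ✓; |SK| = 9.400 ✓; ∠SKF = 125.2° ✓; |KF| = 10.00 ✓; ∠KFB = 71.00° ✓; |FB| = 24.40 ✗.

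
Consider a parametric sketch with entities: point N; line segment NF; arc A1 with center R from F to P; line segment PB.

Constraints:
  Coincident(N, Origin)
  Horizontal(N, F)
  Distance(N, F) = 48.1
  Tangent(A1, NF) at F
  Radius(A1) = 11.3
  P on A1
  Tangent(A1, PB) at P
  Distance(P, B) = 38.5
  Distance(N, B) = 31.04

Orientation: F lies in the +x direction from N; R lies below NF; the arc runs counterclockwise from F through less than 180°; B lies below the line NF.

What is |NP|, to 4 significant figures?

40.64

Checks: |RP| = 11.30 ✓; ∠(RP, PB) = 90.00° ✓; |PB| = 38.50 ✓; |NB| = 31.04 ✓.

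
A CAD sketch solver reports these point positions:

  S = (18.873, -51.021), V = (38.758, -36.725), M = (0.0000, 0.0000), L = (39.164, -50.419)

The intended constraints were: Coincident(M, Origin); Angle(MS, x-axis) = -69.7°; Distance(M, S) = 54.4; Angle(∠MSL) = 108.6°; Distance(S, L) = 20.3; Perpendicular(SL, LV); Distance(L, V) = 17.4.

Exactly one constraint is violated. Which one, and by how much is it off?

Distance(L, V) = 17.4 — off by 3.70.

M = (0.00, 0.00) ✓; MS at -69.70° ✓; |MS| = 54.40 ✓; ∠MSL = 108.6° ✓; |SL| = 20.30 ✓; ∠(SL, LV) = 90.00° ✓; |LV| = 13.70 ✗.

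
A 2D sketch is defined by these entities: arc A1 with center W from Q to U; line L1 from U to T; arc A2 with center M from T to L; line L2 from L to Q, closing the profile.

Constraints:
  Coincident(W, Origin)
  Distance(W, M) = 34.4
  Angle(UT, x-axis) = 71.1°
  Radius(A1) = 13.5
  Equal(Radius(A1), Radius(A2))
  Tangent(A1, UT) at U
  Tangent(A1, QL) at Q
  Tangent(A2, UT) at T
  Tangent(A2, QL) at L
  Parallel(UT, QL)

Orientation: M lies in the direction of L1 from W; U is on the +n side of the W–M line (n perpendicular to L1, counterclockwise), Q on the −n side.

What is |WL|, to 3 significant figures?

37.0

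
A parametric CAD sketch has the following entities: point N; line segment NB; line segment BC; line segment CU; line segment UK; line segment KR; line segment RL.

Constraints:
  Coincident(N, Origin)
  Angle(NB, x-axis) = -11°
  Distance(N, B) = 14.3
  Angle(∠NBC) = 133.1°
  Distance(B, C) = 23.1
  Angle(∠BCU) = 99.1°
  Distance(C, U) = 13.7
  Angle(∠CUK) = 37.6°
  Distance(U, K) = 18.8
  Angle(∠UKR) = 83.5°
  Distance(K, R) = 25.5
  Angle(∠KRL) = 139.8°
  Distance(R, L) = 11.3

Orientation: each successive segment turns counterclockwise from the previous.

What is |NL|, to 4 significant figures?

58.38

N is at the origin; NB runs at -11.0° with length 14.3, so B = (14.04, -2.729). ∠NBC = 133.1° gives BC at 35.90° from the x-axis; with |BC| = 23.1, C = (32.75, 10.82). ∠BCU = 99.1° gives CU at 116.8° from the x-axis; with |CU| = 13.7, U = (26.57, 23.05). ∠CUK = 37.6° gives UK at -100.8° from the x-axis; with |UK| = 18.8, K = (23.05, 4.578). ∠UKR = 83.5° gives KR at -4.300° from the x-axis; with |KR| = 25.5, R = (48.48, 2.666). ∠KRL = 139.8° gives RL at 35.90° from the x-axis; with |RL| = 11.3, L = (57.63, 9.292). Then |NL| = |L − N| = 58.38.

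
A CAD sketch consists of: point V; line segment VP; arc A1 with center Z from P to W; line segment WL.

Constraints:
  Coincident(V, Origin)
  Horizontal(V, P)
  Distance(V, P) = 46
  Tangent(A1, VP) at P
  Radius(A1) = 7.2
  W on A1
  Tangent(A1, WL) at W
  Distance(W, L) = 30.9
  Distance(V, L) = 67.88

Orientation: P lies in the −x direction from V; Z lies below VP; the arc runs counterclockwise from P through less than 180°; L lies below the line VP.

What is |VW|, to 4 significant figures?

53.52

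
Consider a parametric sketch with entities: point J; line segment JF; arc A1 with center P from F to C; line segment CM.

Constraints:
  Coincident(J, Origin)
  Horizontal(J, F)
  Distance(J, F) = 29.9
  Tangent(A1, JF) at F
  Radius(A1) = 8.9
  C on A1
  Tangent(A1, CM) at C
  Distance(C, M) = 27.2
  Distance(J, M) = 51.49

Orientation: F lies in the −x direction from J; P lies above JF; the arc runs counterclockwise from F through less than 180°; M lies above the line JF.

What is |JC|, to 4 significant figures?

25.94

J is at the origin; JF is horizontal with |JF| = 29.9 and F on the −x side, so F = (-29.90, 0.000). A1 meets JF tangentially, so PF is at right angles to JF, so P = F + (0, 8.9) = (-29.90, 8.900). Since PC ⟂ CM (tangency), |PM| = √(8.9² + 27.2²) = 28.62 regardless of where C sits on A1. So M lies on both circle(J, 51.49) and circle(P, 28.62); the above-JF intersection is M = (-35.94, 36.88). C is the foot of the tangent from M: C = (-22.22, 13.39).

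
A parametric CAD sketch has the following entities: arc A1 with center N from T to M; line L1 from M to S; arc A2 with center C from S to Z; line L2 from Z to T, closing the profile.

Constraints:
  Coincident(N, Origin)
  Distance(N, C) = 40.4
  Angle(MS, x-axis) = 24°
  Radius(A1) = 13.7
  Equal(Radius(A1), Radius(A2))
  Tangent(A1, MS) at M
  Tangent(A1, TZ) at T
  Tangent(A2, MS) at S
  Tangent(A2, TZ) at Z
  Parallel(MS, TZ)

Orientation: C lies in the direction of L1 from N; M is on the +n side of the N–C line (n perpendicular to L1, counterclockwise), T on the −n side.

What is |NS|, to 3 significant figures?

42.7

The slot axis is L1's direction at 24.0°, so u = (cos 24.0°, sin 24.0°) = (0.914, 0.407) and n = (−sin 24.0°, cos 24.0°) = (-0.407, 0.914). N is at the origin and C lies 40.4 along u from N, so C = 40.4·u = (36.9, 16.4). Tangency of A1 to both parallel lines with radius 13.7 puts M and T at N ± 13.7·n: M = (-5.57, 12.5), T = (5.57, -12.5). Equal radii place S and Z the same way about C: S = C + 13.7·n = (31.3, 28.9), Z = C − 13.7·n = (42.5, 3.92). Then |NS| = |S − N| = 42.7.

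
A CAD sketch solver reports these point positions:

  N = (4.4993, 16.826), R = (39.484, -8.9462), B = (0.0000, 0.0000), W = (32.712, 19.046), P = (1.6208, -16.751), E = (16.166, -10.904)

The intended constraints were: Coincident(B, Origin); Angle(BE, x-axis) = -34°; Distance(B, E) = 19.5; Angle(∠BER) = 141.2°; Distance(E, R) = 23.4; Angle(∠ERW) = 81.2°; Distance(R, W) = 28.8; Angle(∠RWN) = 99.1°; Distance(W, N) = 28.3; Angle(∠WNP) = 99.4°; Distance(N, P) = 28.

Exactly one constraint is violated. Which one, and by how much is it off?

Distance(N, P) = 28 — off by 5.70.

B = (0.00, 0.00) ✓; BE at -34.00° ✓; |BE| = 19.50 ✓; ∠BER = 141.2° ✓; |ER| = 23.40 ✓; ∠ERW = 81.20° ✓; |RW| = 28.80 ✓; ∠RWN = 99.10° ✓; |WN| = 28.30 ✓; ∠WNP = 99.40° ✓; |NP| = 33.70 ✗.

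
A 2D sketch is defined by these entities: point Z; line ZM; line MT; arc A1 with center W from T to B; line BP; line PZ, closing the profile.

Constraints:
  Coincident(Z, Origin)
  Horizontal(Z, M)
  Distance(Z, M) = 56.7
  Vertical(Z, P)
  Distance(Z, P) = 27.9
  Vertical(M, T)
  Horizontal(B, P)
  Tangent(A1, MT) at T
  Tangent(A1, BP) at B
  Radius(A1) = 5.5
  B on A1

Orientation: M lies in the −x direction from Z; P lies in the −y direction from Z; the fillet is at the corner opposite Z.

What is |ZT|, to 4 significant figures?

60.96

The virtual corner opposite Z is at (-56.70, -27.90). Tangency of A1 to MT means the radius WT is perpendicular to MT and the tangent condition forces WB to be normal to BP, with radius 5.5, so the center W sits 5.5 in from both sides at W = (-51.20, -22.40). That places the tangent points at T = (-56.70, -22.40) on MT and B = (-51.20, -27.90) on BP. Then |ZT| = |T − Z| = 60.96.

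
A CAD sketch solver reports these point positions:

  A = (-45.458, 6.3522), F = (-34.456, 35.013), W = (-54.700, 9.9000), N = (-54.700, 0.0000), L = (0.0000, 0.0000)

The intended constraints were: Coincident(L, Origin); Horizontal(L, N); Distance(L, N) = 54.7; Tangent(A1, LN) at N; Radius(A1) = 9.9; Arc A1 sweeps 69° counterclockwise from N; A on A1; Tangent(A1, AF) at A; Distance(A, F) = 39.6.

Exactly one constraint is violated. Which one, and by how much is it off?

Distance(A, F) = 39.6 — off by 8.90.

L = (0.00, 0.00) ✓; L.y = 0.00, N.y = 0.00 ✓; |LN| = 54.70 ✓; ∠(WN, NL) = 90.00° ✓; |WN| = 9.900 ✓; bearing(W→A) − bearing(W→N) = 69.00° ✓; |WA| = 9.900 ✓; ∠(WA, AF) = 90.00° ✓; |AF| = 30.70 ✗.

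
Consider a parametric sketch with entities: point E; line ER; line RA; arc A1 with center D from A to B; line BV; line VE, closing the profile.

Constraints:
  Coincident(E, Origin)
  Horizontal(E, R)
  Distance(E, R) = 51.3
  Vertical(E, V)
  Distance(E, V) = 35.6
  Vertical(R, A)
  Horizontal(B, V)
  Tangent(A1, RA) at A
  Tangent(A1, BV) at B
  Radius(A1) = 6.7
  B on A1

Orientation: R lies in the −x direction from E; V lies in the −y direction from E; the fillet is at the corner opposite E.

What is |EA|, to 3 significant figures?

58.9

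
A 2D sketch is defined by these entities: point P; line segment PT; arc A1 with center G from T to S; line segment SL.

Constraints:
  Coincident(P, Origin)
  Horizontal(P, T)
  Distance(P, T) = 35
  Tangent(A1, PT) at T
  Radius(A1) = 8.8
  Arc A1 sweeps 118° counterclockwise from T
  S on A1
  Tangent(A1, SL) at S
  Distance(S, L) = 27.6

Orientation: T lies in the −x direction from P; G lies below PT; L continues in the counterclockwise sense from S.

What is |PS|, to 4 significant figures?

44.68

Tangency of A1 to PT means the radius GT is perpendicular to PT, so G = T + (0, -8.8) = (-35.00, -8.800). On A1, T sits at bearing 90° from G; a 118° counterclockwise sweep puts S at bearing 208°, so S = G + 8.8·(cos 208°, sin 208°) = (-42.77, -12.93). Then |PS| = |S − P| = 44.68.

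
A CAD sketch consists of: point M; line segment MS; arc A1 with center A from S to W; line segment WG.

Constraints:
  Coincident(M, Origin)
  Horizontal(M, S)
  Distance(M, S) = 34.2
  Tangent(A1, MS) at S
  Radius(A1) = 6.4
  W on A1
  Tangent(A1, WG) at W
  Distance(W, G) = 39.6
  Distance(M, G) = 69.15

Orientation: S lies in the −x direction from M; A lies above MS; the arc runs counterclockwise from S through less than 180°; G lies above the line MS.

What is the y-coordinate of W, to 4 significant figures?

10.78

Checks: |AW| = 6.400 ✓; ∠(AW, WG) = 90.00° ✓; |WG| = 39.60 ✓; |MG| = 69.15 ✓.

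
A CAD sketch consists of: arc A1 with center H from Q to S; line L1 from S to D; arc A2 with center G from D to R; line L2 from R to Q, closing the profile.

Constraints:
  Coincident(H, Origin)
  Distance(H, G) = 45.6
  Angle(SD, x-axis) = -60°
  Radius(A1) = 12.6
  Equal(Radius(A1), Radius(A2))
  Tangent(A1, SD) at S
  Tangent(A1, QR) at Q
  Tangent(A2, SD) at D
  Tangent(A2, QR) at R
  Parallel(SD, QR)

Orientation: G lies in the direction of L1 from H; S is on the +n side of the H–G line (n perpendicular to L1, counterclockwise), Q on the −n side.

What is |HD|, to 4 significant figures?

47.31

Tangency of A1 to both parallel lines with radius 12.6 puts S and Q at H ± 12.6·n: S = (10.91, 6.300), Q = (-10.91, -6.300). Equal radii place D and R the same way about G: D = G + 12.6·n = (33.71, -33.19), R = G − 12.6·n = (11.89, -45.79). Then |HD| = |D − H| = 47.31.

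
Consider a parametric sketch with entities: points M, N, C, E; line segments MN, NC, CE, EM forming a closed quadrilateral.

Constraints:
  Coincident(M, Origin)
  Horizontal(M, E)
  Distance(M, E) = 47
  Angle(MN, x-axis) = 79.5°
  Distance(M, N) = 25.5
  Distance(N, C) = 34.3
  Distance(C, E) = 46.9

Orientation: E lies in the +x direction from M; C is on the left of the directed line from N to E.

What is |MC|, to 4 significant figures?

55.43

Checks: M = (0.00, 0.00) ✓; |NC| = 34.30 ✓; |CE| = 46.90 ✓.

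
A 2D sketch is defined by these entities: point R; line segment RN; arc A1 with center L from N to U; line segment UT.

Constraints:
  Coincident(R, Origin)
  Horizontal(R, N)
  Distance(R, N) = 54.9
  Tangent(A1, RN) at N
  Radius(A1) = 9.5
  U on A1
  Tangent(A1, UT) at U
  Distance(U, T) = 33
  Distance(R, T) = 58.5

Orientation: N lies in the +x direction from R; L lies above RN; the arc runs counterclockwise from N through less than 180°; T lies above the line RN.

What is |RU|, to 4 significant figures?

64.19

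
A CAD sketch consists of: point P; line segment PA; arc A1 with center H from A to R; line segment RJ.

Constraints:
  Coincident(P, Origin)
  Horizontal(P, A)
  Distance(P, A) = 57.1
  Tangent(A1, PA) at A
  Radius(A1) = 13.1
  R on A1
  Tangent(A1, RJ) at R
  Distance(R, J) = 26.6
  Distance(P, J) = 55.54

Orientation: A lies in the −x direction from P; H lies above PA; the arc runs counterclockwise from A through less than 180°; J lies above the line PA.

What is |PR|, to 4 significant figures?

45.56

P is at the origin; PA is horizontal with |PA| = 57.1 and A on the −x side, so A = (-57.10, 0.000). The tangent condition forces HA to be normal to PA, so H = A + (0, 13.1) = (-57.10, 13.10). Since HR ⟂ RJ (tangency), |HJ| = √(13.1² + 26.6²) = 29.65 regardless of where R sits on A1. So J lies on both circle(P, 55.54) and circle(H, 29.65); the above-PA intersection is J = (-40.69, 37.80). R is the foot of the tangent from J: R = (-44.11, 11.42).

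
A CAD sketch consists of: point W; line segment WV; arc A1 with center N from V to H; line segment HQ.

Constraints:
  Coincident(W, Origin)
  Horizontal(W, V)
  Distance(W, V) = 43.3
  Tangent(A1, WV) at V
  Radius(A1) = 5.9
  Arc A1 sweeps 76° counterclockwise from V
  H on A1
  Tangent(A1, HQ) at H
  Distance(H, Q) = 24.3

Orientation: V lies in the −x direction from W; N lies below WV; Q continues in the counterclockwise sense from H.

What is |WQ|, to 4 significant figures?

61.65

W is at the origin; WV is horizontal with |WV| = 43.3 and V on the −x side, so V = (-43.30, 0.000). Since A1 is tangent to WV there, NV ⟂ WV, so N = V + (0, -5.9) = (-43.30, -5.900). On A1, V sits at bearing 90° from N; a 76° counterclockwise sweep puts H at bearing 166°, so H = N + 5.9·(cos 166°, sin 166°) = (-49.02, -4.473). The tangent condition forces NH to be normal to HQ, so HQ runs along (−sin 166°, cos 166°); with |HQ| = 24.3, Q = (-54.90, -28.05). Then |WQ| = |Q − W| = 61.65.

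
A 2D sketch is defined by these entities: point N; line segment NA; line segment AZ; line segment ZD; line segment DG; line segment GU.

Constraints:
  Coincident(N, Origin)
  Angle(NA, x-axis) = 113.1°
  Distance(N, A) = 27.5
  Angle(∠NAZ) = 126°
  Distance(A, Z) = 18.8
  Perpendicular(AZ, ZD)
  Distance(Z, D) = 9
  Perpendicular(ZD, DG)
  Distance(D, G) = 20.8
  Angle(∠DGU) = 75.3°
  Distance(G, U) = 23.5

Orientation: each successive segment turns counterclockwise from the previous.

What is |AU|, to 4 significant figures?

14.29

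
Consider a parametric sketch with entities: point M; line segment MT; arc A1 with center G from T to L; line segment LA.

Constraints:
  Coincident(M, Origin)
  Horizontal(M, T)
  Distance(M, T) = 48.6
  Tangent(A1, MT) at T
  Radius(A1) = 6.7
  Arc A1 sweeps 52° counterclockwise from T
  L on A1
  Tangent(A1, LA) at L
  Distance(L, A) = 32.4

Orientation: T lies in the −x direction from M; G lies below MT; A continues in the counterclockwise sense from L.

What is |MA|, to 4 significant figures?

79.00

M is at the origin; MT is horizontal with |MT| = 48.6 and T on the −x side, so T = (-48.60, 0.000). A1 meets MT tangentially, so GT is at right angles to MT, so G = T + (0, -6.7) = (-48.60, -6.700). On A1, T sits at bearing 90° from G; a 52° counterclockwise sweep puts L at bearing 142°, so L = G + 6.7·(cos 142°, sin 142°) = (-53.88, -2.575). Since A1 is tangent to LA there, GL ⟂ LA, so LA runs along (−sin 142°, cos 142°); with |LA| = 32.4, A = (-73.83, -28.11). Then |MA| = |A − M| = 79.00.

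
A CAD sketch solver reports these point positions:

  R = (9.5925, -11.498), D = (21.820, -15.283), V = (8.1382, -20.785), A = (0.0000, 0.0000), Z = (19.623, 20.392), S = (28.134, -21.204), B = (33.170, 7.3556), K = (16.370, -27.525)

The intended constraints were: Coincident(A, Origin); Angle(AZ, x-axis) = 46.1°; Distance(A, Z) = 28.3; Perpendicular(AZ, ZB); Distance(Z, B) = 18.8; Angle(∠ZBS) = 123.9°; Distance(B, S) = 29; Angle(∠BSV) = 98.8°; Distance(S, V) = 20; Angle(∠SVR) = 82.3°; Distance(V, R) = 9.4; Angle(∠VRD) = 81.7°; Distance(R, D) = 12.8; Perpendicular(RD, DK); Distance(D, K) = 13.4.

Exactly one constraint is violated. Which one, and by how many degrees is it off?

Perpendicular(RD, DK) — off by 6.80°.

A = (0.00, 0.00) ✓; AZ at 46.10° ✓; |AZ| = 28.30 ✓; ∠(AZ, ZB) = 90.00° ✓; |ZB| = 18.80 ✓; ∠ZBS = 123.9° ✓; |BS| = 29.00 ✓; ∠BSV = 98.80° ✓; |SV| = 20.00 ✓; ∠SVR = 82.30° ✓; |VR| = 9.400 ✓; ∠VRD = 81.70° ✓; |RD| = 12.80 ✓; ∠(RD, DK) = 96.80° ✗; |DK| = 13.40 ✓.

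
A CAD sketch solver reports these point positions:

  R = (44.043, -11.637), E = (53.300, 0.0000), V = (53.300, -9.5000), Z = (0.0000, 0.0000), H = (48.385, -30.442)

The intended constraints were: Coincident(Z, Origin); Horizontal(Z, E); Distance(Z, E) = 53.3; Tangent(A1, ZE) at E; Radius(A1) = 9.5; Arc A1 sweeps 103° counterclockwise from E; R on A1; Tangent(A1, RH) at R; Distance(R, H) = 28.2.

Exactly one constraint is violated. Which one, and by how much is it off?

Distance(R, H) = 28.2 — off by 8.90.

Z = (0.00, 0.00) ✓; Z.y = 0.00, E.y = 0.00 ✓; |ZE| = 53.30 ✓; ∠(VE, EZ) = 90.00° ✓; |VE| = 9.500 ✓; bearing(V→R) − bearing(V→E) = 103.0° ✓; |VR| = 9.500 ✓; ∠(VR, RH) = 90.00° ✓; |RH| = 19.30 ✗.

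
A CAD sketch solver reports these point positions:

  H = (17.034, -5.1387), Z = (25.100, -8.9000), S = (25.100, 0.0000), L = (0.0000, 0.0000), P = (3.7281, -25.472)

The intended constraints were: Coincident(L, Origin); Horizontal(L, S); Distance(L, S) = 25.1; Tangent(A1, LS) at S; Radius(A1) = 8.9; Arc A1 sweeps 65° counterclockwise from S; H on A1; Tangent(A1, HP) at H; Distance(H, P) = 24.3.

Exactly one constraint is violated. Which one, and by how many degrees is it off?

Tangent(A1, HP) at H — off by 8.20°.

L = (0.00, 0.00) ✓; L.y = 0.00, S.y = 0.00 ✓; |LS| = 25.10 ✓; ∠(ZS, SL) = 90.00° ✓; |ZS| = 8.900 ✓; bearing(Z→H) − bearing(Z→S) = 65.00° ✓; |ZH| = 8.900 ✓; ∠(ZH, HP) = 98.20° ✗; |HP| = 24.30 ✓.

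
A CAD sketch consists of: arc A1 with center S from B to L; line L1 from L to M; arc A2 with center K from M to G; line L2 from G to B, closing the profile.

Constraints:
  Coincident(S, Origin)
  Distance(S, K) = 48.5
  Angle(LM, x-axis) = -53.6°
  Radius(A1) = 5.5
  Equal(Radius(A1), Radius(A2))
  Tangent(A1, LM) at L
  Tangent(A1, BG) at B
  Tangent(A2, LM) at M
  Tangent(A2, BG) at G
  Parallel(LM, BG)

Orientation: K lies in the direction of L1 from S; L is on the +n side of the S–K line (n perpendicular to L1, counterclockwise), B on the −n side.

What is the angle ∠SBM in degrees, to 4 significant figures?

77.22°

The slot axis is L1's direction at -53.6°, so u = (cos -53.6°, sin -53.6°) = (0.5934, -0.8049) and n = (−sin -53.6°, cos -53.6°) = (0.8049, 0.5934). S is at the origin and K lies 48.5 along u from S, so K = 48.5·u = (28.78, -39.04). Tangency of A1 to both parallel lines with radius 5.5 puts L and B at S ± 5.5·n: L = (4.427, 3.264), B = (-4.427, -3.264). Equal radii place M and G the same way about K: M = K + 5.5·n = (33.21, -35.77), G = K − 5.5·n = (24.35, -42.30). Then cos ∠SBM = BS·BM / (|BS||BM|), giving 77.22°.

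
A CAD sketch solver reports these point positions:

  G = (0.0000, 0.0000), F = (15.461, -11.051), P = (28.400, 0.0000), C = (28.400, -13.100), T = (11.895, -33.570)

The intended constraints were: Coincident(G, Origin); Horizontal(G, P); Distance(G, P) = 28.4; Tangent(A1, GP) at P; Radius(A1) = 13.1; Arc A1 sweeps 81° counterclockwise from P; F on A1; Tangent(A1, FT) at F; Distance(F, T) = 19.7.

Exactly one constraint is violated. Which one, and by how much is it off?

Distance(F, T) = 19.7 — off by 3.10.

G = (0.00, 0.00) ✓; G.y = 0.00, P.y = 0.00 ✓; |GP| = 28.40 ✓; ∠(CP, PG) = 90.00° ✓; |CP| = 13.10 ✓; bearing(C→F) − bearing(C→P) = 81.00° ✓; |CF| = 13.10 ✓; ∠(CF, FT) = 90.00° ✓; |FT| = 22.80 ✗.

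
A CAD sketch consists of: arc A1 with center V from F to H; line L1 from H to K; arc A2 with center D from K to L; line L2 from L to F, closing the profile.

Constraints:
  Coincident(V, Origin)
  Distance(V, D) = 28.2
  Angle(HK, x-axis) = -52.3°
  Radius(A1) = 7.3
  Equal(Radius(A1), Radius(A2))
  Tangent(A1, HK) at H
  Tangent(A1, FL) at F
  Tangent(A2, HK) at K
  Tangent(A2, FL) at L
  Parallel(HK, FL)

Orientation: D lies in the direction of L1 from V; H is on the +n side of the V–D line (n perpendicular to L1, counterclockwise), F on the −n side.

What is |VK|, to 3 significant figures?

29.1

The slot axis is L1's direction at -52.3°, so u = (cos -52.3°, sin -52.3°) = (0.612, -0.791) and n = (−sin -52.3°, cos -52.3°) = (0.791, 0.612). V is at the origin and D lies 28.2 along u from V, so D = 28.2·u = (17.2, -22.3). Tangency of A1 to both parallel lines with radius 7.3 puts H and F at V ± 7.3·n: H = (5.78, 4.46), F = (-5.78, -4.46). Equal radii place K and L the same way about D: K = D + 7.3·n = (23.0, -17.8), L = D − 7.3·n = (11.5, -26.8). Then |VK| = |K − V| = 29.1.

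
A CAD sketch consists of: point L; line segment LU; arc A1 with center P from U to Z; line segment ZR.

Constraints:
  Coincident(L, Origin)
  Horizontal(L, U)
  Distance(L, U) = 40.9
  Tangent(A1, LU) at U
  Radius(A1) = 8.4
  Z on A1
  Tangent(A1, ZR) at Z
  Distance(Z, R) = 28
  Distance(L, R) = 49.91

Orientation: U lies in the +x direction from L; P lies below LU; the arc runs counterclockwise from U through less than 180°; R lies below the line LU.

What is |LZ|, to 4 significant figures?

33.67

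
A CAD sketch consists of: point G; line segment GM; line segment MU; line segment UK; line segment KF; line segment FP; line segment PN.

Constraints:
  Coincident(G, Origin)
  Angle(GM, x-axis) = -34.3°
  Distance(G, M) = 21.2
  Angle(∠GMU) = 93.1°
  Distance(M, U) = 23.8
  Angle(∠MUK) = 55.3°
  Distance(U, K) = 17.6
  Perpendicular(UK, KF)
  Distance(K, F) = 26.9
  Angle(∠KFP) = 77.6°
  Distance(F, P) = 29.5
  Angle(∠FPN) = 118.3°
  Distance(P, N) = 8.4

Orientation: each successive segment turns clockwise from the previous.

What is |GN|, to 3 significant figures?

45.3

∠KFP = 77.6° gives FP at -78.3° from the x-axis; with |FP| = 29.5, P = (28.5, -34.1). ∠FPN = 118.3° gives PN at -140° from the x-axis; with |PN| = 8.4, N = (22.1, -39.5). Then |GN| = |N − G| = 45.3.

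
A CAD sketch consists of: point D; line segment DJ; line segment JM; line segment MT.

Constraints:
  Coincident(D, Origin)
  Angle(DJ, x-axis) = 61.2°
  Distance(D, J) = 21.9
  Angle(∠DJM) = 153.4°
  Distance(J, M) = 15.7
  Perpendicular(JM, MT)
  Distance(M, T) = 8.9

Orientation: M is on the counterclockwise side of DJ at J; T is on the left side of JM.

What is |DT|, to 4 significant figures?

35.29

D is at the origin; DJ runs at 61.2° with length 21.9, so J = 21.9·(cos 61.2°, sin 61.2°) = (10.55, 19.19). ∠DJM = 153.4°, so JM runs at 61.2° + (180° − 153.4°) = 87.80° from the x-axis; with |JM| = 15.7, M = J + 15.7·(cos 87.80°, sin 87.80°) = (11.15, 34.88). JM ⟂ MT; with |MT| = 8.9 on the left of JM, T = M + 8.9·(-0.9993, 0.03839) = (2.260, 35.22). Then |DT| = |T − D| = 35.29.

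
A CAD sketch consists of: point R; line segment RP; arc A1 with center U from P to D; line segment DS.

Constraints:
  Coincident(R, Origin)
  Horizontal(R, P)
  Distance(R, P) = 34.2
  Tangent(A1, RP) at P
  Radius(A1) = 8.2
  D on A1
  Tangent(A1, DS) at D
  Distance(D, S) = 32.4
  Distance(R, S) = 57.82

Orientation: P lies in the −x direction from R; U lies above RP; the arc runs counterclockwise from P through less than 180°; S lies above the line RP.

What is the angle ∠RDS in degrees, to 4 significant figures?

139.3°

Checks: |RP| = 34.20 ✓; |UD| = 8.200 ✓; ∠(UD, DS) = 90.00° ✓; |DS| = 32.40 ✓; |RS| = 57.82 ✓.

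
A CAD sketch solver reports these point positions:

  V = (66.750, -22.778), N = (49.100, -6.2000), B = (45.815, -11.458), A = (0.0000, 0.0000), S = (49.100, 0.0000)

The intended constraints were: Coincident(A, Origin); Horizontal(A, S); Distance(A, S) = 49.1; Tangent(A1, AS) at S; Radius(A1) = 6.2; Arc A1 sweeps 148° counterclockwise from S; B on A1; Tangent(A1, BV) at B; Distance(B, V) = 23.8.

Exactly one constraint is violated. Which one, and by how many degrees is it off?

Tangent(A1, BV) at B — off by 3.59°.

A = (0.00, 0.00) ✓; A.y = 0.00, S.y = 0.00 ✓; |AS| = 49.10 ✓; ∠(NS, SA) = 90.00° ✓; |NS| = 6.200 ✓; bearing(N→B) − bearing(N→S) = 148.0° ✓; |NB| = 6.200 ✓; ∠(NB, BV) = 86.41° ✗; |BV| = 23.80 ✓.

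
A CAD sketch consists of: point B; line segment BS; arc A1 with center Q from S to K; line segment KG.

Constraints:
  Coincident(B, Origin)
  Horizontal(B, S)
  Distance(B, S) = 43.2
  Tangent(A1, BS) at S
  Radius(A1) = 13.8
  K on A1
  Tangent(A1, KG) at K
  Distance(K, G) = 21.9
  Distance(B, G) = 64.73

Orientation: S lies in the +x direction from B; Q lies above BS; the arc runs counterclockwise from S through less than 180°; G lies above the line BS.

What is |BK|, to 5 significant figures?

59.086

B is at the origin; B and S share the same y with |BS| = 43.2 and S on the +x side, so S = (43.200, 0.0000). Tangency of A1 to BS means the radius QS is perpendicular to BS, so Q = S + (0, 13.8) = (43.200, 13.800). Since QK ⟂ KG (tangency), |QG| = √(13.8² + 21.9²) = 25.885 regardless of where K sits on A1. So G lies on both circle(B, 64.73) and circle(Q, 25.885); the above-BS intersection is G = (52.408, 37.992). K is the foot of the tangent from G: K = (56.729, 16.523).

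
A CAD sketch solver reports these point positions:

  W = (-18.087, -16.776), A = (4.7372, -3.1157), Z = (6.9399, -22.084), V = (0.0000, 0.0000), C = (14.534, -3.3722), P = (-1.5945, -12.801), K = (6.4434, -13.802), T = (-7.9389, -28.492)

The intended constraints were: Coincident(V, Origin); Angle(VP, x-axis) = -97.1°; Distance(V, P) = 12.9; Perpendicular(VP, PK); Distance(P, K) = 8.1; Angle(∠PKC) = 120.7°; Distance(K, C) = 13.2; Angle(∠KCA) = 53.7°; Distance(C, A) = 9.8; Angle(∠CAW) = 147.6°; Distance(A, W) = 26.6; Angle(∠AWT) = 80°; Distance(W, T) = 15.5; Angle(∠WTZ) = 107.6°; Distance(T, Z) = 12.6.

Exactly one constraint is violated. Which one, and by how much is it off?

Distance(T, Z) = 12.6 — off by 3.60.

V = (0.00, 0.00) ✓; VP at -97.10° ✓; |VP| = 12.90 ✓; ∠(VP, PK) = 90.00° ✓; |PK| = 8.100 ✓; ∠PKC = 120.7° ✓; |KC| = 13.20 ✓; ∠KCA = 53.70° ✓; |CA| = 9.800 ✓; ∠CAW = 147.6° ✓; |AW| = 26.60 ✓; ∠AWT = 80.00° ✓; |WT| = 15.50 ✓; ∠WTZ = 107.6° ✓; |TZ| = 16.20 ✗.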